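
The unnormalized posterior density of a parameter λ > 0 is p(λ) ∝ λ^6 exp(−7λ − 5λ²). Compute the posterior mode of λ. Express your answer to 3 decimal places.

λ̂_MAP = 0.500

ℓ'(λ) = 6/λ − 7 − 10λ. Setting this to zero and multiplying by λ: 10λ² + 7λ − 6 = 0.
λ = (−7 + √(7² + 4·10·6)) / (2·10) = (−7 + √289) / 20 = (−7 + 17)/20 = 1/2.
ℓ''(λ) = −6/λ² − 10 < 0, confirming a maximum.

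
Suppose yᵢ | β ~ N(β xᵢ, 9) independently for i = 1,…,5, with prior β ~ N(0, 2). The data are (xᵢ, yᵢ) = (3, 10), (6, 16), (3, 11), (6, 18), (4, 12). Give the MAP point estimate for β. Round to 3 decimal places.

β̂_MAP = 2.851

log p(β | y) = −Σ(yᵢ − βxᵢ)²/(2·9) − β²/(2·2) + const.
Setting the derivative to zero: Σxᵢ(yᵢ − βxᵢ)/9 − β/2 = 0, so β = Σxᵢyᵢ / (Σxᵢ² + σ²/τ²).
Σxᵢyᵢ = 3·10 + 6·16 + 3·11 + 6·18 + 4·12 = 315; Σxᵢ² = 106; σ²/τ² = 4.5.
β̂_MAP = 315 / (106 + 4.5) = 315/110.5 ≈ 2.851.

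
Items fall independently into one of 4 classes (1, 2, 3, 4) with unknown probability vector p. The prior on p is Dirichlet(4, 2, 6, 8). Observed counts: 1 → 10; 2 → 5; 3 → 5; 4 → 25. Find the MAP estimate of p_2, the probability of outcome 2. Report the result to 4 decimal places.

MAP estimate: 0.0984

The posterior is Dirichlet(αᵢ + nᵢ) = Dirichlet(14, 7, 11, 33).
For a Dirichlet(a₁,…,a_K) with all aᵢ > 1, the mode has j-th component (aⱼ − 1)/(Σaᵢ − K).
Here Σaᵢ = 65 and K = 4, so p_2 = (7 − 1)/(65 − 4) = 6/61 ≈ 0.0984.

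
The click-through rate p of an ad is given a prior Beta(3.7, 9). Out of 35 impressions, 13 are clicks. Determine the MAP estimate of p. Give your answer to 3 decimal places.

Prior: Beta(3.7, 9).
Data: 13 successes in 35 trials. The binomial likelihood contributes p^13(1−p)^22, so the posterior is Beta(3.7+13, 9+22) = Beta(16.7, 31).
For Beta(a, b) with a, b > 1 the mode is (a−1)/(a+b−2) = 15.7/45.7 ≈ 0.344.

p̂_MAP = 0.344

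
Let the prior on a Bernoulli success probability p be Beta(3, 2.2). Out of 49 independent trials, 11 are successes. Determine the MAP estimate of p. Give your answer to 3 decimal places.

p̂_MAP = 0.249

Prior: Beta(3, 2.2).
Data: 11 successes in 49 trials. The binomial likelihood contributes p^11(1−p)^38, so the posterior is Beta(3+11, 2.2+38) = Beta(14, 40.2).
For Beta(a, b) with a, b > 1 the mode is (a−1)/(a+b−2) = 13/52.2 ≈ 0.249.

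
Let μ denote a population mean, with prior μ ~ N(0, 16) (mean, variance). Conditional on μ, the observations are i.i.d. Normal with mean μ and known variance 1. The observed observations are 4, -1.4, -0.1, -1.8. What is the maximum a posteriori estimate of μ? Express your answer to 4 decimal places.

μ̂_MAP = 0.1723

n = 4; x̄ = (4 + (-1.4) + (-0.1) + (-1.8))/4 = 0.7/4 = 0.175.
For a Normal prior and Normal likelihood with known variance, the posterior is Normal; its mode equals its mean, the precision-weighted average.
Prior precision 1/σ₀² = 1/16 = 0.0625; data precision n/σ² = 4/1 = 4.
μ̂ = (0.0625·0 + 4·0.175) / (0.0625 + 4) = 0.7/4.0625 = 56/325 ≈ 0.1723.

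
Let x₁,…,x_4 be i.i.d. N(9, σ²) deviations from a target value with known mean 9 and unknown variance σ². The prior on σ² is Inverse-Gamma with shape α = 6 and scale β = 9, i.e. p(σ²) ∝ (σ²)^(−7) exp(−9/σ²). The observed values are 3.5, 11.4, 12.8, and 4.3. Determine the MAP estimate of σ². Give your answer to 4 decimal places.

σ̂²_MAP = 5.0300

Sum of squared deviations about the known mean: SS = (3.5−9)² + (11.4−9)² + (12.8−9)² + (4.3−9)² = 72.54.
The Normal likelihood contributes (σ²)^(−n/2) exp(−SS/(2σ²)), so the posterior is Inverse-Gamma(α + n/2, β + SS/2) = Inverse-Gamma(8, 45.27).
The mode of Inverse-Gamma(a, b) is b/(a+1) = 45.27/9 ≈ 5.0300.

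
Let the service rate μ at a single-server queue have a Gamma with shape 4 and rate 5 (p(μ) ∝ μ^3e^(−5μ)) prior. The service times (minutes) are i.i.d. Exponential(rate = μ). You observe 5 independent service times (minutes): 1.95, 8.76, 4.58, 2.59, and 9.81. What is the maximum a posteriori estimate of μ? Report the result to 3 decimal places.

μ̂_MAP = 0.245

The Exponential(rate=μ) likelihood is ∝ μ^n e^(−μΣtᵢ). Here n = 5 and Σtᵢ = 1.95 + 8.76 + 4.58 + 2.59 + 9.81 = 27.69.
Posterior ∝ μ^3e^(−5μ) · μ^5e^(−27.69μ) = μ^8e^(−32.69μ), i.e. Gamma(9, 32.69).
Mode = (a−1)/b = 8/32.69 ≈ 0.245.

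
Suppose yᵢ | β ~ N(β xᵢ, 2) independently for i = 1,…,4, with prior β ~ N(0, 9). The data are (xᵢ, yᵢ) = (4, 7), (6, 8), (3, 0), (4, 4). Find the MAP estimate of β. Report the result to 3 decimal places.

log p(β | y) = −Σ(yᵢ − βxᵢ)²/(2·2) − β²/(2·9) + const.
Setting the derivative to zero: Σxᵢ(yᵢ − βxᵢ)/2 − β/9 = 0, so β = Σxᵢyᵢ / (Σxᵢ² + σ²/τ²).
Σxᵢyᵢ = 4·7 + 6·8 + 3·0 + 4·4 = 92; Σxᵢ² = 77; σ²/τ² = 2/9.
β̂_MAP = 92 / (77 + 2/9) = 92/(695/9) = 828/695 ≈ 1.191.

β̂_MAP = 1.191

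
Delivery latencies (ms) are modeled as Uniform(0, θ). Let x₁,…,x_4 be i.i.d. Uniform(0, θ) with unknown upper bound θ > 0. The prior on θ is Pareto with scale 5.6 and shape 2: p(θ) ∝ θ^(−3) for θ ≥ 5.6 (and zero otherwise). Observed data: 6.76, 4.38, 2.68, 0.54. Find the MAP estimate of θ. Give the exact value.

The Uniform(0, θ) likelihood is θ^(−n) for θ ≥ max(xᵢ), zero otherwise. Here max(xᵢ) = 6.76.
Posterior ∝ θ^(−3) · θ^(−4) = θ^(−7) on θ ≥ max(5.6, 6.76) = 6.76.
This density is strictly decreasing in θ, so the posterior mode lies at the lower boundary of the support.

θ̂_MAP = 6.76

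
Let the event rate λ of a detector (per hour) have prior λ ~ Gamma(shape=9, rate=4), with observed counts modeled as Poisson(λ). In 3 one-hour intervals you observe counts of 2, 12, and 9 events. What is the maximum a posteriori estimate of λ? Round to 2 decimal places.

λ̂_MAP = 4.43

Σxᵢ = 2+12+9 = 23, with n = 3.
Posterior ∝ λ^8e^(−4λ) · λ^23e^(−3λ) = λ^31e^(−7λ), i.e. Gamma(shape=32, rate=7).
The mode of a Gamma(a, b) with a ≥ 1 (shape–rate) is (a−1)/b = 31/7 ≈ 4.43.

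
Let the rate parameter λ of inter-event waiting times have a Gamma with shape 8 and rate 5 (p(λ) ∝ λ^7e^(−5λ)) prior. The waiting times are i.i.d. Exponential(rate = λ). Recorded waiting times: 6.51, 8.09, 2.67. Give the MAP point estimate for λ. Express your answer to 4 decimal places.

λ̂_MAP = 0.4490

The Exponential(rate=λ) likelihood is ∝ λ^n e^(−λΣtᵢ). Here n = 3 and Σtᵢ = 6.51 + 8.09 + 2.67 = 17.27.
Posterior ∝ λ^7e^(−5λ) · λ^3e^(−17.27λ) = λ^10e^(−22.27λ), i.e. Gamma(11, 22.27).
Mode = (a−1)/b = 10/22.27 ≈ 0.4490.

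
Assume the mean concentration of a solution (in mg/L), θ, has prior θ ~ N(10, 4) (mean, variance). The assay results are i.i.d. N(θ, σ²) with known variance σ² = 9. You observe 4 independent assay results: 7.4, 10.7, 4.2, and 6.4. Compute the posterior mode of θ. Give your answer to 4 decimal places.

θ̂_MAP = 8.1920

n = 4; x̄ = (7.4 + 10.7 + 4.2 + 6.4)/4 = 28.7/4 = 7.175.
For a Normal prior and Normal likelihood with known variance, the posterior is Normal; its mode equals its mean, the precision-weighted average.
Prior precision 1/σ₀² = 1/4 = 0.25; data precision n/σ² = 4/9.
θ̂ = (0.25·10 + (4/9)·7.175) / (0.25 + 4/9) = (256/45)/(25/36) = 8.1920.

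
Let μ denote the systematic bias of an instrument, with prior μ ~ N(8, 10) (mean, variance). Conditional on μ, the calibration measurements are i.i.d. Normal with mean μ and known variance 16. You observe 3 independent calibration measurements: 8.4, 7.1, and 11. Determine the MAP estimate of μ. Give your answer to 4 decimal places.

μ̂_MAP = 8.5435

n = 3; x̄ = (8.4 + 7.1 + 11)/3 = 26.5/3 = 53/6 ≈ 8.8333.
For a Normal prior and Normal likelihood with known variance, the posterior is Normal; its mode equals its mean, the precision-weighted average.
Prior precision 1/σ₀² = 1/10 = 0.1; data precision n/σ² = 3/16 = 0.1875.
μ̂ = (0.1·8 + 0.1875·(53/6)) / (0.1 + 0.1875) = 2.45625/0.2875 = 393/46 ≈ 8.5435.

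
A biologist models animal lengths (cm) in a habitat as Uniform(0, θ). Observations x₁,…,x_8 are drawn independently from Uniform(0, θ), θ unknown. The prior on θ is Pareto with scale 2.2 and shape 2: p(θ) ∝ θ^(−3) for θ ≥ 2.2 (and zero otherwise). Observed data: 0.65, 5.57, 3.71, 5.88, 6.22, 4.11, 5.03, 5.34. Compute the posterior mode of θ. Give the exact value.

θ̂_MAP = 6.22

The Uniform(0, θ) likelihood is θ^(−n) for θ ≥ max(xᵢ), zero otherwise. Here max(xᵢ) = 6.22.
Posterior ∝ θ^(−3) · θ^(−8) = θ^(−11) on θ ≥ max(2.2, 6.22) = 6.22.
This density is strictly decreasing in θ, so the posterior mode lies at the lower boundary of the support.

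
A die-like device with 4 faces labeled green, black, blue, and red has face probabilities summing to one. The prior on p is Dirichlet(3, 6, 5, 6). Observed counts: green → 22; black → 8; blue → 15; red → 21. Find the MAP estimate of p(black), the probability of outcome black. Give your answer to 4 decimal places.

MAP estimate of p(black) = 0.1585

The posterior is Dirichlet(αᵢ + nᵢ) = Dirichlet(25, 14, 20, 27).
For a Dirichlet(a₁,…,a_K) with all aᵢ > 1, the mode has j-th component (aⱼ − 1)/(Σaᵢ − K).
Here Σaᵢ = 86 and K = 4, so p(black) = (14 − 1)/(86 − 4) = 13/82 ≈ 0.1585.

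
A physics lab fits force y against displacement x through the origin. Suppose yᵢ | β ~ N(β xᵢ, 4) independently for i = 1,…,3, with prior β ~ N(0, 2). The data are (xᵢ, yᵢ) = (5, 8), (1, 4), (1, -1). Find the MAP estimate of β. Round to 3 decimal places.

β̂_MAP = 1.483

log p(β | y) = −Σ(yᵢ − βxᵢ)²/(2·4) − β²/(2·2) + const.
Setting the derivative to zero: Σxᵢ(yᵢ − βxᵢ)/4 − β/2 = 0, so β = Σxᵢyᵢ / (Σxᵢ² + σ²/τ²).
Σxᵢyᵢ = 5·8 + 1·4 + 1·(-1) = 43; Σxᵢ² = 27; σ²/τ² = 2.
β̂_MAP = 43 / (27 + 2) = 43/29 ≈ 1.483.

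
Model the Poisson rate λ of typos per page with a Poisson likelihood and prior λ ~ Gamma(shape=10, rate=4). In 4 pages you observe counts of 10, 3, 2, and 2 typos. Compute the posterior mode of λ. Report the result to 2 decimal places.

Σxᵢ = 10+3+2+2 = 17, with n = 4.
Posterior ∝ λ^9e^(−4λ) · λ^17e^(−4λ) = λ^26e^(−8λ), i.e. Gamma(shape=27, rate=8).
The mode of a Gamma(a, b) with a ≥ 1 (shape–rate) is (a−1)/b = 26/8 ≈ 3.25.

λ̂_MAP = 3.25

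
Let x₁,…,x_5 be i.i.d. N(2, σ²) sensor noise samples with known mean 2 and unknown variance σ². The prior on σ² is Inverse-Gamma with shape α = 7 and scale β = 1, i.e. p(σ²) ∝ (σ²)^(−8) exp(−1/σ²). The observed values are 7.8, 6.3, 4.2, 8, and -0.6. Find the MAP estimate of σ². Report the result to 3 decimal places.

σ̂²_MAP = 4.844

Sum of squared deviations about the known mean: SS = (7.8−2)² + (6.3−2)² + (4.2−2)² + (8−2)² + (-0.6−2)² = 99.73.
The Normal likelihood contributes (σ²)^(−n/2) exp(−SS/(2σ²)), so the posterior is Inverse-Gamma(α + n/2, β + SS/2) = Inverse-Gamma(9.5, 50.865).
The mode of Inverse-Gamma(a, b) is b/(a+1) = 50.865/10.5 ≈ 4.844.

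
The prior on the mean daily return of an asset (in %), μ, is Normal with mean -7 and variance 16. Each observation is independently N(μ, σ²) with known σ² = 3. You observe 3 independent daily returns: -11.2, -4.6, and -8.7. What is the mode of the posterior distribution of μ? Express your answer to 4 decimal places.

μ̂_MAP = -8.0980

n = 3; x̄ = ((-11.2) + (-4.6) + (-8.7))/3 = -24.5/3 = -49/6 ≈ -8.1667.
For a Normal prior and Normal likelihood with known variance, the posterior is Normal; its mode equals its mean, the precision-weighted average.
Prior precision 1/σ₀² = 1/16 = 0.0625; data precision n/σ² = 3/3 = 1.
μ̂ = (0.0625·(-7) + 1·(-49/6)) / (0.0625 + 1) = (-413/48)/1.0625 = -413/51 ≈ -8.0980.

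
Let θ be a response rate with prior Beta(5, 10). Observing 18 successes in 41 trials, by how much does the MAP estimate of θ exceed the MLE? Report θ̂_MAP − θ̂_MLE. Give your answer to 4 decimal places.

MAP − MLE = -0.0316

Posterior is Beta(23, 33); MAP = (23−1)/(56−2) = 22/54 ≈ 0.40741.
MLE ignores the prior: θ̂_MLE = k/n = 18/41 ≈ 0.43902.
Difference = 22/54 − 18/41 = -35/1107 ≈ -0.0316.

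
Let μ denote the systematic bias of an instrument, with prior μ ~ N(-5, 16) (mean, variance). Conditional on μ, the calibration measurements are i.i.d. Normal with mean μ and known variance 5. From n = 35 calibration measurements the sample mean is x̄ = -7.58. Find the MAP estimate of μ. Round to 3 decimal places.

μ̂_MAP = -7.557

n = 35, x̄ = -7.58.
For a Normal prior and Normal likelihood with known variance, the posterior is Normal; its mode equals its mean, the precision-weighted average.
Prior precision 1/σ₀² = 1/16 = 0.0625; data precision n/σ² = 35/5 = 7.
μ̂ = (0.0625·(-5) + 7·(-7.58)) / (0.0625 + 7) = (-53.3725)/7.0625 = -21349/2825 ≈ -7.557.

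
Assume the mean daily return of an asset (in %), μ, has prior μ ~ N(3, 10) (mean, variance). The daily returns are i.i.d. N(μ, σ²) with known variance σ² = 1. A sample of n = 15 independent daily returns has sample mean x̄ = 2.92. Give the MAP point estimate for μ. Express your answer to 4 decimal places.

μ̂_MAP = 2.9205

n = 15, x̄ = 2.92.
For a Normal prior and Normal likelihood with known variance, the posterior is Normal; its mode equals its mean, the precision-weighted average.
Prior precision 1/σ₀² = 1/10 = 0.1; data precision n/σ² = 15/1 = 15.
μ̂ = (0.1·3 + 15·2.92) / (0.1 + 15) = 44.1/15.1 = 441/151 ≈ 2.9205.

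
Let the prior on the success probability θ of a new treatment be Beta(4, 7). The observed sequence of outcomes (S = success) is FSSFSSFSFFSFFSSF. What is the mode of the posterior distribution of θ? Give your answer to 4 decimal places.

θ̂_MAP = 0.4400

Prior: Beta(4, 7).
Data: 8 successes in 16 trials (from the sequence). The binomial likelihood contributes θ^8(1−θ)^8, so the posterior is Beta(4+8, 7+8) = Beta(12, 15).
For Beta(a, b) with a, b > 1 the mode is (a−1)/(a+b−2) = 11/25 ≈ 0.4400.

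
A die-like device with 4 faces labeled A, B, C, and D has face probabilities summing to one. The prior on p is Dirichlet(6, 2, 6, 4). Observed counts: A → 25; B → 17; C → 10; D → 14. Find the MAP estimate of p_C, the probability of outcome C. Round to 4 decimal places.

MAP estimate of p_C = 0.1875

The posterior is Dirichlet(αᵢ + nᵢ) = Dirichlet(31, 19, 16, 18).
For a Dirichlet(a₁,…,a_K) with all aᵢ > 1, the mode has j-th component (aⱼ − 1)/(Σaᵢ − K).
Here Σaᵢ = 84 and K = 4, so p_C = (16 − 1)/(84 − 4) = 15/80 ≈ 0.1875.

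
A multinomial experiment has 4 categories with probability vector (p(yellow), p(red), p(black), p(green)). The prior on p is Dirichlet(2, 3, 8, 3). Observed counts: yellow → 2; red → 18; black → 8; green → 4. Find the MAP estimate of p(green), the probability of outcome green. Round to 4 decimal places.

MAP estimate of p(green) = 0.1364

The posterior is Dirichlet(αᵢ + nᵢ) = Dirichlet(4, 21, 16, 7).
For a Dirichlet(a₁,…,a_K) with all aᵢ > 1, the mode has j-th component (aⱼ − 1)/(Σaᵢ − K).
Here Σaᵢ = 48 and K = 4, so p(green) = (7 − 1)/(48 − 4) = 6/44 ≈ 0.1364.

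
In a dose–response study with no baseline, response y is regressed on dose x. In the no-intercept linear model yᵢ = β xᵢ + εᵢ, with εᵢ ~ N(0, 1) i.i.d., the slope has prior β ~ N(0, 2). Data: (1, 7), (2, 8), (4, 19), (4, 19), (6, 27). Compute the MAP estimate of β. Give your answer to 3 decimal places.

β̂_MAP = 4.585

log p(β | y) = −Σ(yᵢ − βxᵢ)²/(2·1) − β²/(2·2) + const.
Setting the derivative to zero: Σxᵢ(yᵢ − βxᵢ)/1 − β/2 = 0, so β = Σxᵢyᵢ / (Σxᵢ² + σ²/τ²).
Σxᵢyᵢ = 1·7 + 2·8 + 4·19 + 4·19 + 6·27 = 337; Σxᵢ² = 73; σ²/τ² = 0.5.
β̂_MAP = 337 / (73 + 0.5) = 337/73.5 ≈ 4.585.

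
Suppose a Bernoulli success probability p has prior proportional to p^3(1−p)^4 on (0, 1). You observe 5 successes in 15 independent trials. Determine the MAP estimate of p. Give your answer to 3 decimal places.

p̂_MAP = 0.364

The prior density ∝ p^3(1−p)^4 is the kernel of Beta(4, 5).
Data: 5 successes in 15 trials. The binomial likelihood contributes p^5(1−p)^10, so the posterior is Beta(4+5, 5+10) = Beta(9, 15).
For Beta(a, b) with a, b > 1 the mode is (a−1)/(a+b−2) = 8/22 ≈ 0.364.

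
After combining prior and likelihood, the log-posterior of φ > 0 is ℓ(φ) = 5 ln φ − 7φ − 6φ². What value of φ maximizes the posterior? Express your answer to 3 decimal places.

φ̂_MAP = 0.417

ℓ'(φ) = 5/φ − 7 − 12φ. Setting this to zero and multiplying by φ: 12φ² + 7φ − 5 = 0.
φ = (−7 + √(7² + 4·12·5)) / (2·12) = (−7 + √289) / 24 = (−7 + 17)/24 = 5/12.
ℓ''(φ) = −5/φ² − 12 < 0, confirming a maximum.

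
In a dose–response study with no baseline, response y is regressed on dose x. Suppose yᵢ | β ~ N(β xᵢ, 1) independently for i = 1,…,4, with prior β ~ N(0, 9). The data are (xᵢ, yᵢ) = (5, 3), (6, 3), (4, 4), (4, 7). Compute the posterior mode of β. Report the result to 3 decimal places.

log p(β | y) = −Σ(yᵢ − βxᵢ)²/(2·1) − β²/(2·9) + const.
Setting the derivative to zero: Σxᵢ(yᵢ − βxᵢ)/1 − β/9 = 0, so β = Σxᵢyᵢ / (Σxᵢ² + σ²/τ²).
Σxᵢyᵢ = 5·3 + 6·3 + 4·4 + 4·7 = 77; Σxᵢ² = 93; σ²/τ² = 1/9.
β̂_MAP = 77 / (93 + 1/9) = 77/(838/9) = 693/838 ≈ 0.827.

β̂_MAP = 0.827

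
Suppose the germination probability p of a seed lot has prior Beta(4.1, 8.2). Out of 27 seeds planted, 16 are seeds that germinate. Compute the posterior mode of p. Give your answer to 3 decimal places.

Prior: Beta(4.1, 8.2).
Data: 16 successes in 27 trials. The binomial likelihood contributes p^16(1−p)^11, so the posterior is Beta(4.1+16, 8.2+11) = Beta(20.1, 19.2).
For Beta(a, b) with a, b > 1 the mode is (a−1)/(a+b−2) = 19.1/37.3 ≈ 0.512.

p̂_MAP = 0.512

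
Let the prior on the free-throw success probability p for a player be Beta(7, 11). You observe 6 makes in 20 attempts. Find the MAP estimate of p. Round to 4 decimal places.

p̂_MAP = 0.3333

Prior: Beta(7, 11).
Data: 6 successes in 20 trials. The binomial likelihood contributes p^6(1−p)^14, so the posterior is Beta(7+6, 11+14) = Beta(13, 25).
For Beta(a, b) with a, b > 1 the mode is (a−1)/(a+b−2) = 12/36 ≈ 0.3333.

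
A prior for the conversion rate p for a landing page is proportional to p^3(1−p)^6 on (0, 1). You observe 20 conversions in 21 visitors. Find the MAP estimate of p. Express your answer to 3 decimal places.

p̂_MAP = 0.767

The prior density ∝ p^3(1−p)^6 is the kernel of Beta(4, 7).
Data: 20 successes in 21 trials. The binomial likelihood contributes p^20(1−p)^1, so the posterior is Beta(4+20, 7+1) = Beta(24, 8).
For Beta(a, b) with a, b > 1 the mode is (a−1)/(a+b−2) = 23/30 ≈ 0.767.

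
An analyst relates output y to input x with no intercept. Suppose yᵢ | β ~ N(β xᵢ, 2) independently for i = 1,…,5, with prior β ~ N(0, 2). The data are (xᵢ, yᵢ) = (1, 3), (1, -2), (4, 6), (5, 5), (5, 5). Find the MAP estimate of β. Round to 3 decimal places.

log p(β | y) = −Σ(yᵢ − βxᵢ)²/(2·2) − β²/(2·2) + const.
Setting the derivative to zero: Σxᵢ(yᵢ − βxᵢ)/2 − β/2 = 0, so β = Σxᵢyᵢ / (Σxᵢ² + σ²/τ²).
Σxᵢyᵢ = 1·3 + 1·(-2) + 4·6 + 5·5 + 5·5 = 75; Σxᵢ² = 68; σ²/τ² = 1.
β̂_MAP = 75 / (68 + 1) = 75/69 ≈ 1.087.

β̂_MAP = 1.087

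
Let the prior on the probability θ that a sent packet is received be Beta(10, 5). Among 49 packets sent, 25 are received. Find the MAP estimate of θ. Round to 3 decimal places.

θ̂_MAP = 0.548

Prior: Beta(10, 5).
Data: 25 successes in 49 trials. The binomial likelihood contributes θ^25(1−θ)^24, so the posterior is Beta(10+25, 5+24) = Beta(35, 29).
For Beta(a, b) with a, b > 1 the mode is (a−1)/(a+b−2) = 34/62 ≈ 0.548.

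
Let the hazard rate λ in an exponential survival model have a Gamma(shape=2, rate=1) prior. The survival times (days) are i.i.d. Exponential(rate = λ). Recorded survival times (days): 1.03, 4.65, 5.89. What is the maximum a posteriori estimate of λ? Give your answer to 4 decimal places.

λ̂_MAP = 0.3182

The Exponential(rate=λ) likelihood is ∝ λ^n e^(−λΣtᵢ). Here n = 3 and Σtᵢ = 1.03 + 4.65 + 5.89 = 11.57.
Posterior ∝ λe^(−1λ) · λ^3e^(−11.57λ) = λ^4e^(−12.57λ), i.e. Gamma(5, 12.57).
Mode = (a−1)/b = 4/12.57 ≈ 0.3182.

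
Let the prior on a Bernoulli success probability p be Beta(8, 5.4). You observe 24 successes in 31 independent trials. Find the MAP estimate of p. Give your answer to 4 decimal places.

Prior: Beta(8, 5.4).
Data: 24 successes in 31 trials. The binomial likelihood contributes p^24(1−p)^7, so the posterior is Beta(8+24, 5.4+7) = Beta(32, 12.4).
For Beta(a, b) with a, b > 1 the mode is (a−1)/(a+b−2) = 31/42.4 ≈ 0.7311.

p̂_MAP = 0.7311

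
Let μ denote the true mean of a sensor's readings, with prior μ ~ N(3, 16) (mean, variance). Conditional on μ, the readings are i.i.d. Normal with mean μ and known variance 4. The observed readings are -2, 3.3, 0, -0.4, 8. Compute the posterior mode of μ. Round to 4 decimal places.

n = 5; x̄ = ((-2) + 3.3 + 0 + (-0.4) + 8)/5 = 8.9/5 = 1.78.
For a Normal prior and Normal likelihood with known variance, the posterior is Normal; its mode equals its mean, the precision-weighted average.
Prior precision 1/σ₀² = 1/16 = 0.0625; data precision n/σ² = 5/4 = 1.25.
μ̂ = (0.0625·3 + 1.25·1.78) / (0.0625 + 1.25) = 2.4125/1.3125 = 193/105 ≈ 1.8381.

μ̂_MAP = 1.8381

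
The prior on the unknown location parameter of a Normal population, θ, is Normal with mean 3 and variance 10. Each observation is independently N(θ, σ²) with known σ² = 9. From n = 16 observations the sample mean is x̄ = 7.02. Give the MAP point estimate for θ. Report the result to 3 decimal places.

n = 16, x̄ = 7.02.
For a Normal prior and Normal likelihood with known variance, the posterior is Normal; its mode equals its mean, the precision-weighted average.
Prior precision 1/σ₀² = 1/10 = 0.1; data precision n/σ² = 16/9.
θ̂ = (0.1·3 + (16/9)·7.02) / (0.1 + 16/9) = 12.78/(169/90) = 5751/845 ≈ 6.806.

θ̂_MAP = 6.806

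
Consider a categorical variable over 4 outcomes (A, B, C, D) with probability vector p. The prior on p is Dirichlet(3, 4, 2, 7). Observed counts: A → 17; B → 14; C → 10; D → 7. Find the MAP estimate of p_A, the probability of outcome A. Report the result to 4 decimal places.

The posterior is Dirichlet(αᵢ + nᵢ) = Dirichlet(20, 18, 12, 14).
For a Dirichlet(a₁,…,a_K) with all aᵢ > 1, the mode has j-th component (aⱼ − 1)/(Σaᵢ − K).
Here Σaᵢ = 64 and K = 4, so p_A = (20 − 1)/(64 − 4) = 19/60 ≈ 0.3167.

MAP estimate of p_A = 0.3167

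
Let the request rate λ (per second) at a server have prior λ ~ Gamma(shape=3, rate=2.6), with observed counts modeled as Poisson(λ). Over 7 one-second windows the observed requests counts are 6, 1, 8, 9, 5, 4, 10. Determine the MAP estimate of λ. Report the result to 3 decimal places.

Σxᵢ = 6+1+8+9+5+4+10 = 43, with n = 7.
Posterior ∝ λ^2e^(−2.6λ) · λ^43e^(−7λ) = λ^45e^(−9.6λ), i.e. Gamma(shape=46, rate=9.6).
The mode of a Gamma(a, b) with a ≥ 1 (shape–rate) is (a−1)/b = 45/9.6 ≈ 4.688.

λ̂_MAP = 4.688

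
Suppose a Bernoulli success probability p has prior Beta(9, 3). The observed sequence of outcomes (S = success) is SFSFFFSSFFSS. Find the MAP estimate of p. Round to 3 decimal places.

Prior: Beta(9, 3).
Data: 6 successes in 12 trials (from the sequence). The binomial likelihood contributes p^6(1−p)^6, so the posterior is Beta(9+6, 3+6) = Beta(15, 9).
For Beta(a, b) with a, b > 1 the mode is (a−1)/(a+b−2) = 14/22 ≈ 0.636.

p̂_MAP = 0.636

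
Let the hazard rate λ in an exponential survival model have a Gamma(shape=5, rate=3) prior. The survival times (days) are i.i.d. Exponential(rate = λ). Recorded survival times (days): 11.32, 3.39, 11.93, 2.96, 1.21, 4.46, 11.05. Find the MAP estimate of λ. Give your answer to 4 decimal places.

λ̂_MAP = 0.2230

The Exponential(rate=λ) likelihood is ∝ λ^n e^(−λΣtᵢ). Here n = 7 and Σtᵢ = 11.32 + 3.39 + 11.93 + 2.96 + 1.21 + 4.46 + 11.05 = 46.32.
Posterior ∝ λ^4e^(−3λ) · λ^7e^(−46.32λ) = λ^11e^(−49.32λ), i.e. Gamma(12, 49.32).
Mode = (a−1)/b = 11/49.32 ≈ 0.2230.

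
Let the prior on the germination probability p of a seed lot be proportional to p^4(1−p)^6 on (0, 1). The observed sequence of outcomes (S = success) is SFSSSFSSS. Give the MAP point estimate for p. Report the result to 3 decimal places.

The prior density ∝ p^4(1−p)^6 is the kernel of Beta(5, 7).
Data: 7 successes in 9 trials (from the sequence). The binomial likelihood contributes p^7(1−p)^2, so the posterior is Beta(5+7, 7+2) = Beta(12, 9).
For Beta(a, b) with a, b > 1 the mode is (a−1)/(a+b−2) = 11/19 ≈ 0.579.

p̂_MAP = 0.579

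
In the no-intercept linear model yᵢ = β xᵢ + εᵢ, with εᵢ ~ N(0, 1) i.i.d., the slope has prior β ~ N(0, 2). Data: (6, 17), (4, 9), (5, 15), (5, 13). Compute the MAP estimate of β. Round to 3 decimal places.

β̂_MAP = 2.712

log p(β | y) = −Σ(yᵢ − βxᵢ)²/(2·1) − β²/(2·2) + const.
Setting the derivative to zero: Σxᵢ(yᵢ − βxᵢ)/1 − β/2 = 0, so β = Σxᵢyᵢ / (Σxᵢ² + σ²/τ²).
Σxᵢyᵢ = 6·17 + 4·9 + 5·15 + 5·13 = 278; Σxᵢ² = 102; σ²/τ² = 0.5.
β̂_MAP = 278 / (102 + 0.5) = 278/102.5 ≈ 2.712.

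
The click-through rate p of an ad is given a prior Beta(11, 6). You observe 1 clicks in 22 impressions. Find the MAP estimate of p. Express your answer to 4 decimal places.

p̂_MAP = 0.2973

Prior: Beta(11, 6).
Data: 1 success in 22 trials. The binomial likelihood contributes p(1−p)^21, so the posterior is Beta(11+1, 6+21) = Beta(12, 27).
For Beta(a, b) with a, b > 1 the mode is (a−1)/(a+b−2) = 11/37 ≈ 0.2973.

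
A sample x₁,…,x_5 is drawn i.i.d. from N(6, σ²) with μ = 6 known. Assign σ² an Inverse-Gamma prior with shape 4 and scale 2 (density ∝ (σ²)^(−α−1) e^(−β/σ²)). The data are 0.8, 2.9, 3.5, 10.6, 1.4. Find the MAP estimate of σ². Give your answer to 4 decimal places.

σ̂²_MAP = 5.9480

Sum of squared deviations about the known mean: SS = (0.8−6)² + (2.9−6)² + (3.5−6)² + (10.6−6)² + (1.4−6)² = 85.22.
The Normal likelihood contributes (σ²)^(−n/2) exp(−SS/(2σ²)), so the posterior is Inverse-Gamma(α + n/2, β + SS/2) = Inverse-Gamma(6.5, 44.61).
The mode of Inverse-Gamma(a, b) is b/(a+1) = 44.61/7.5 ≈ 5.9480.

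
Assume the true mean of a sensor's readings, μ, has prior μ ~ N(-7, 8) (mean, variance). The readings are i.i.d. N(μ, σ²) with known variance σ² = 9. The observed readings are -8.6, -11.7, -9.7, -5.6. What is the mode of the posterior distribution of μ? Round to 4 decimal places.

μ̂_MAP = -8.4829

n = 4; x̄ = ((-8.6) + (-11.7) + (-9.7) + (-5.6))/4 = -35.6/4 = -8.9.
For a Normal prior and Normal likelihood with known variance, the posterior is Normal; its mode equals its mean, the precision-weighted average.
Prior precision 1/σ₀² = 1/8 = 0.125; data precision n/σ² = 4/9.
μ̂ = (0.125·(-7) + (4/9)·(-8.9)) / (0.125 + 4/9) = (-1739/360)/(41/72) = -1739/205 ≈ -8.4829.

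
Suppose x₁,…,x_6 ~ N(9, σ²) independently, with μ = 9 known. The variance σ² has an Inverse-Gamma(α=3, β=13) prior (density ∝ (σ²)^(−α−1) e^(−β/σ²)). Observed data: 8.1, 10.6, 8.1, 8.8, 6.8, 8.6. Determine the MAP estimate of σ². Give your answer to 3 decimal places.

σ̂²_MAP = 2.516

Sum of squared deviations about the known mean: SS = (8.1−9)² + (10.6−9)² + (8.1−9)² + (8.8−9)² + (6.8−9)² + (8.6−9)² = 9.22.
The Normal likelihood contributes (σ²)^(−n/2) exp(−SS/(2σ²)), so the posterior is Inverse-Gamma(α + n/2, β + SS/2) = Inverse-Gamma(6, 17.61).
The mode of Inverse-Gamma(a, b) is b/(a+1) = 17.61/7 ≈ 2.516.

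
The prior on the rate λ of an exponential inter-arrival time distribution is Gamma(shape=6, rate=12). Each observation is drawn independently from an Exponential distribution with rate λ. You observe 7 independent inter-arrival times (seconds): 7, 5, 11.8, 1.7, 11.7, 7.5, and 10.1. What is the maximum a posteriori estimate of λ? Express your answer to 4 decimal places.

λ̂_MAP = 0.1796

The Exponential(rate=λ) likelihood is ∝ λ^n e^(−λΣtᵢ). Here n = 7 and Σtᵢ = 7 + 5 + 11.8 + 1.7 + 11.7 + 7.5 + 10.1 = 54.8.
Posterior ∝ λ^5e^(−12λ) · λ^7e^(−54.8λ) = λ^12e^(−66.8λ), i.e. Gamma(13, 66.8).
Mode = (a−1)/b = 12/66.8 ≈ 0.1796.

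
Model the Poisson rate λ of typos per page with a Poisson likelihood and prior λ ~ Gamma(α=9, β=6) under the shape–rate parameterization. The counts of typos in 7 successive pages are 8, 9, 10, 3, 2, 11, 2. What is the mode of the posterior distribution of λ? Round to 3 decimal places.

λ̂_MAP = 4.077

Σxᵢ = 8+9+10+3+2+11+2 = 45, with n = 7.
Posterior ∝ λ^8e^(−6λ) · λ^45e^(−7λ) = λ^53e^(−13λ), i.e. Gamma(shape=54, rate=13).
The mode of a Gamma(a, b) with a ≥ 1 (shape–rate) is (a−1)/b = 53/13 ≈ 4.077.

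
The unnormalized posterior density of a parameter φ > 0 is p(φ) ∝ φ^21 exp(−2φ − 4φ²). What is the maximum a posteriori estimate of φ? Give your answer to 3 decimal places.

ℓ'(φ) = 21/φ − 2 − 8φ. Setting this to zero and multiplying by φ: 8φ² + 2φ − 21 = 0.
φ = (−2 + √(2² + 4·8·21)) / (2·8) = (−2 + √676) / 16 = (−2 + 26)/16 = 3/2.
ℓ''(φ) = −21/φ² − 8 < 0, confirming a maximum.

φ̂_MAP = 1.500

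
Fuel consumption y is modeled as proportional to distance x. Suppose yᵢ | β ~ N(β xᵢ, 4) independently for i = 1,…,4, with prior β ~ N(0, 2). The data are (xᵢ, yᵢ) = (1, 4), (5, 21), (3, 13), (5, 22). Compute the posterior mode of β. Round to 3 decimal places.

log p(β | y) = −Σ(yᵢ − βxᵢ)²/(2·4) − β²/(2·2) + const.
Setting the derivative to zero: Σxᵢ(yᵢ − βxᵢ)/4 − β/2 = 0, so β = Σxᵢyᵢ / (Σxᵢ² + σ²/τ²).
Σxᵢyᵢ = 1·4 + 5·21 + 3·13 + 5·22 = 258; Σxᵢ² = 60; σ²/τ² = 2.
β̂_MAP = 258 / (60 + 2) = 258/62 ≈ 4.161.

β̂_MAP = 4.161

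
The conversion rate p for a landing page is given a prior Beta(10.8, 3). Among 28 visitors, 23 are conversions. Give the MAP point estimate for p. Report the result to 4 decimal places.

p̂_MAP = 0.8241

Prior: Beta(10.8, 3).
Data: 23 successes in 28 trials. The binomial likelihood contributes p^23(1−p)^5, so the posterior is Beta(10.8+23, 3+5) = Beta(33.8, 8).
For Beta(a, b) with a, b > 1 the mode is (a−1)/(a+b−2) = 32.8/39.8 ≈ 0.8241.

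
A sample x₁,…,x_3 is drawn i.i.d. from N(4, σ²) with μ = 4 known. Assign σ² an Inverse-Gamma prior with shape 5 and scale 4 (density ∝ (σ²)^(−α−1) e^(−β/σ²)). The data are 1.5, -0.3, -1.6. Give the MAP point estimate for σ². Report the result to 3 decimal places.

Sum of squared deviations about the known mean: SS = (1.5−4)² + (-0.3−4)² + (-1.6−4)² = 56.1.
The Normal likelihood contributes (σ²)^(−n/2) exp(−SS/(2σ²)), so the posterior is Inverse-Gamma(α + n/2, β + SS/2) = Inverse-Gamma(6.5, 32.05).
The mode of Inverse-Gamma(a, b) is b/(a+1) = 32.05/7.5 ≈ 4.273.

σ̂²_MAP = 4.273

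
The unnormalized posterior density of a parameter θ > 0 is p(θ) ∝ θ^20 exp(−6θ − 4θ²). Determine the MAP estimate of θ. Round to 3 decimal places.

θ̂_MAP = 1.250

ℓ'(θ) = 20/θ − 6 − 8θ. Setting this to zero and multiplying by θ: 8θ² + 6θ − 20 = 0.
θ = (−6 + √(6² + 4·8·20)) / (2·8) = (−6 + √676) / 16 = (−6 + 26)/16 = 5/4.
ℓ''(θ) = −20/θ² − 8 < 0, confirming a maximum.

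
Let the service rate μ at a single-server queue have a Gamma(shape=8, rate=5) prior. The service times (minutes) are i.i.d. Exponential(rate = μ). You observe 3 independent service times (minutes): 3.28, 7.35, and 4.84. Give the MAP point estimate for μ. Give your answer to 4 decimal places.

μ̂_MAP = 0.4885

The Exponential(rate=μ) likelihood is ∝ μ^n e^(−μΣtᵢ). Here n = 3 and Σtᵢ = 3.28 + 7.35 + 4.84 = 15.47.
Posterior ∝ μ^7e^(−5μ) · μ^3e^(−15.47μ) = μ^10e^(−20.47μ), i.e. Gamma(11, 20.47).
Mode = (a−1)/b = 10/20.47 ≈ 0.4885.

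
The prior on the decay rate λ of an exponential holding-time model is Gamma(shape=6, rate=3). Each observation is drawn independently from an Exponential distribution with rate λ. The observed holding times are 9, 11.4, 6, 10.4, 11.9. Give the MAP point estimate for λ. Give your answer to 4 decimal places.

The Exponential(rate=λ) likelihood is ∝ λ^n e^(−λΣtᵢ). Here n = 5 and Σtᵢ = 9 + 11.4 + 6 + 10.4 + 11.9 = 48.7.
Posterior ∝ λ^5e^(−3λ) · λ^5e^(−48.7λ) = λ^10e^(−51.7λ), i.e. Gamma(11, 51.7).
Mode = (a−1)/b = 10/51.7 ≈ 0.1934.

λ̂_MAP = 0.1934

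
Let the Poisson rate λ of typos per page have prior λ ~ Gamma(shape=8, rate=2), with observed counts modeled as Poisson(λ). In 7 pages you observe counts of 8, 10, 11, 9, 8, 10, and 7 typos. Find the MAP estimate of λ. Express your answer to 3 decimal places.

λ̂_MAP = 7.778

Σxᵢ = 8+10+11+9+8+10+7 = 63, with n = 7.
Posterior ∝ λ^7e^(−2λ) · λ^63e^(−7λ) = λ^70e^(−9λ), i.e. Gamma(shape=71, rate=9).
The mode of a Gamma(a, b) with a ≥ 1 (shape–rate) is (a−1)/b = 70/9 ≈ 7.778.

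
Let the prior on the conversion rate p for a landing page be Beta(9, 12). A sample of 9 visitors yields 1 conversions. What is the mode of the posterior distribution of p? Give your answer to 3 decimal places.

p̂_MAP = 0.321

Prior: Beta(9, 12).
Data: 1 success in 9 trials. The binomial likelihood contributes p(1−p)^8, so the posterior is Beta(9+1, 12+8) = Beta(10, 20).
For Beta(a, b) with a, b > 1 the mode is (a−1)/(a+b−2) = 9/28 ≈ 0.321.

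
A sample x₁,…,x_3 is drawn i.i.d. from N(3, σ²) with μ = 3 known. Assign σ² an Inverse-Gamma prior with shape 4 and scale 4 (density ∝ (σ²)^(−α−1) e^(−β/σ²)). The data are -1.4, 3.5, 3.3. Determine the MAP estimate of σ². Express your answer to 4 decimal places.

σ̂²_MAP = 2.1308

Sum of squared deviations about the known mean: SS = (-1.4−3)² + (3.5−3)² + (3.3−3)² = 19.7.
The Normal likelihood contributes (σ²)^(−n/2) exp(−SS/(2σ²)), so the posterior is Inverse-Gamma(α + n/2, β + SS/2) = Inverse-Gamma(5.5, 13.85).
The mode of Inverse-Gamma(a, b) is b/(a+1) = 13.85/6.5 ≈ 2.1308.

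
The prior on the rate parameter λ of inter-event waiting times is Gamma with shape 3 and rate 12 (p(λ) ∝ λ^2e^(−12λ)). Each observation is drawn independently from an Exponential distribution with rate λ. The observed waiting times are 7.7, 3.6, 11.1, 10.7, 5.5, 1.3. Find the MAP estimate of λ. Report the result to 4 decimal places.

λ̂_MAP = 0.1541

The Exponential(rate=λ) likelihood is ∝ λ^n e^(−λΣtᵢ). Here n = 6 and Σtᵢ = 7.7 + 3.6 + 11.1 + 10.7 + 5.5 + 1.3 = 39.9.
Posterior ∝ λ^2e^(−12λ) · λ^6e^(−39.9λ) = λ^8e^(−51.9λ), i.e. Gamma(9, 51.9).
Mode = (a−1)/b = 8/51.9 ≈ 0.1541.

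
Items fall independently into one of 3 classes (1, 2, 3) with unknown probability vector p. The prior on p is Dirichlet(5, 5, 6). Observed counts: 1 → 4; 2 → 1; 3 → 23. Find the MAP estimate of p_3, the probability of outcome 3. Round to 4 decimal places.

The posterior is Dirichlet(αᵢ + nᵢ) = Dirichlet(9, 6, 29).
For a Dirichlet(a₁,…,a_K) with all aᵢ > 1, the mode has j-th component (aⱼ − 1)/(Σaᵢ − K).
Here Σaᵢ = 44 and K = 3, so p_3 = (29 − 1)/(44 − 3) = 28/41 ≈ 0.6829.

MAP estimate: 0.6829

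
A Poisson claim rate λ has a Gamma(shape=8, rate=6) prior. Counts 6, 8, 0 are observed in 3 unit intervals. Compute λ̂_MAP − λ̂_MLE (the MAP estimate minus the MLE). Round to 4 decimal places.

MAP − MLE = -2.3333

Σxᵢ = 14. Posterior is Gamma(22, 9); MAP = (22−1)/9 = 21/9 ≈ 2.33333.
MLE = x̄ = 14/3 ≈ 4.66667.
Difference = 21/9 − 14/3 = -7/3 ≈ -2.3333.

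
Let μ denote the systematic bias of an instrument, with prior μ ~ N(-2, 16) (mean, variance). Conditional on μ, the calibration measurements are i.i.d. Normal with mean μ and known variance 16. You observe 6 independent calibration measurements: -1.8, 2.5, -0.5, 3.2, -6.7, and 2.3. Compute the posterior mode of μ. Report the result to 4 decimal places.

n = 6; x̄ = ((-1.8) + 2.5 + (-0.5) + 3.2 + (-6.7) + 2.3)/6 = -1/6 = -1/6 ≈ -0.1667.
For a Normal prior and Normal likelihood with known variance, the posterior is Normal; its mode equals its mean, the precision-weighted average.
Prior precision 1/σ₀² = 1/16 = 0.0625; data precision n/σ² = 6/16 = 0.375.
μ̂ = (0.0625·(-2) + 0.375·(-1/6)) / (0.0625 + 0.375) = (-0.1875)/0.4375 = -3/7 ≈ -0.4286.

μ̂_MAP = -0.4286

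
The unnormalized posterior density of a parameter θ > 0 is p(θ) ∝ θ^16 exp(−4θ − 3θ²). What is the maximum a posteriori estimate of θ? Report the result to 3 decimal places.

θ̂_MAP = 1.333

ℓ'(θ) = 16/θ − 4 − 6θ. Setting this to zero and multiplying by θ: 6θ² + 4θ − 16 = 0.
θ = (−4 + √(4² + 4·6·16)) / (2·6) = (−4 + √400) / 12 = (−4 + 20)/12 = 4/3.
ℓ''(θ) = −16/θ² − 6 < 0, confirming a maximum.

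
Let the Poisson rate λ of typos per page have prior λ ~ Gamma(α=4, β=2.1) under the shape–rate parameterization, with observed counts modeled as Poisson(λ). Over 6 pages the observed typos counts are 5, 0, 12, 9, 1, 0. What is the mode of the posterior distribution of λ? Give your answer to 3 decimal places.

Σxᵢ = 5+0+12+9+1+0 = 27, with n = 6.
Posterior ∝ λ^3e^(−2.1λ) · λ^27e^(−6λ) = λ^30e^(−8.1λ), i.e. Gamma(shape=31, rate=8.1).
The mode of a Gamma(a, b) with a ≥ 1 (shape–rate) is (a−1)/b = 30/8.1 ≈ 3.704.

λ̂_MAP = 3.704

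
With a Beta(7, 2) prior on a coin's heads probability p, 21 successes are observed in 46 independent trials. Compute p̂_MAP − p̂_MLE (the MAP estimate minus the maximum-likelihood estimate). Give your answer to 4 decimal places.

MAP − MLE = 0.0529

Posterior is Beta(28, 27); MAP = (28−1)/(55−2) = 27/53 ≈ 0.50943.
MLE ignores the prior: p̂_MLE = k/n = 21/46 ≈ 0.45652.
Difference = 27/53 − 21/46 = 129/2438 ≈ 0.0529.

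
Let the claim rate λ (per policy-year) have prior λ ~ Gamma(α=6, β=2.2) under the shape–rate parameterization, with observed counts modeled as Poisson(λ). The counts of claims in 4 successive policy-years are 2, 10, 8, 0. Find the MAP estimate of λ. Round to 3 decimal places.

Σxᵢ = 2+10+8+0 = 20, with n = 4.
Posterior ∝ λ^5e^(−2.2λ) · λ^20e^(−4λ) = λ^25e^(−6.2λ), i.e. Gamma(shape=26, rate=6.2).
The mode of a Gamma(a, b) with a ≥ 1 (shape–rate) is (a−1)/b = 25/6.2 ≈ 4.032.

λ̂_MAP = 4.032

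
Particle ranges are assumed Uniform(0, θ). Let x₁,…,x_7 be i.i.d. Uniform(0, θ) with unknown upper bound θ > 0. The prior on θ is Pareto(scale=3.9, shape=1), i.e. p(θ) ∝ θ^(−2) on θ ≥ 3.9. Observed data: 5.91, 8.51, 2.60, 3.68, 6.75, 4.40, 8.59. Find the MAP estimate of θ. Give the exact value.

The Uniform(0, θ) likelihood is θ^(−n) for θ ≥ max(xᵢ), zero otherwise. Here max(xᵢ) = 8.59.
Posterior ∝ θ^(−2) · θ^(−7) = θ^(−9) on θ ≥ max(3.9, 8.59) = 8.59.
This density is strictly decreasing in θ, so the posterior mode lies at the lower boundary of the support.

θ̂_MAP = 8.59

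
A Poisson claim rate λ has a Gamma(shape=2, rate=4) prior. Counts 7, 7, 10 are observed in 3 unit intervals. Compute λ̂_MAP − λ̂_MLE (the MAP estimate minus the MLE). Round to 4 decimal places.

MAP − MLE = -4.4286

Σxᵢ = 24. Posterior is Gamma(26, 7); MAP = (26−1)/7 = 25/7 ≈ 3.57143.
MLE = x̄ = 24/3 ≈ 8.00000.
Difference = 25/7 − 24/3 = -31/7 ≈ -4.4286.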